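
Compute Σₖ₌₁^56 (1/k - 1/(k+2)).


Telescoping with gap 2: two head and two tail terms survive.
= (1 + 1/2) - (1/57 + 1/58)
= 3/2 - 1/57 - 1/58 = 2422/1653

Sum = 2422/1653


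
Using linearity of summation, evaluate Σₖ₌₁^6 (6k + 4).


Σ(6k+4) = 6·Σk + 4·n
= 6·21 + 4·6
= 126 + 24 = 150

Σ = 150


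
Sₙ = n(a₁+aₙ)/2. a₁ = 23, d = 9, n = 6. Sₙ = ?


aₙ = 23 + (6-1)×9 = 68
Sₙ = n(a₁+aₙ)/2 = 6×(23+68)/2
= 6×91/2 = 273

S_6 = 273


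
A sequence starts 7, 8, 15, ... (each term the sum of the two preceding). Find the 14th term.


Computing iteratively: 7, 8, 15, 23, 38, 61, 99, 160, 259, 419, 678, 1097, ...
a_14 = 2872

a_14 = 2872


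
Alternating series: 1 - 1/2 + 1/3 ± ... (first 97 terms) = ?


S = 1 - 1/2 + 1/3 - 1/4 + 1/5 - 1/6 + 1/7 - 1/8 ± ...
= 0.6983
(Full series converges to +ln(2) ≈ +0.6931)

S_97 = 0.6983


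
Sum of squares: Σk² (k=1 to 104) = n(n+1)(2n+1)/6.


n = 104
n(n+1)(2n+1)/6 = 104×105×209/6
= 2282280/6 = 380380

Σk² = 380380


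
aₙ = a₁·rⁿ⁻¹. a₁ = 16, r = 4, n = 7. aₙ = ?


aₙ = a₁·r^(n-1)
= 16×4^6
= 16×4096
= 65536

a_7 = 65536


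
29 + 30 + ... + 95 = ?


Σₖ₌29^95 k = Σₖ₌₁^95 k − Σₖ₌₁^28 k
= 95·96/2 − 28·29/2
= 4560 − 406 = 4154

Σk = 4154


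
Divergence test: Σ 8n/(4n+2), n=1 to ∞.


lim(n→∞) 8n/(4n+2) = 8/4 = 2  (divide numerator and denominator by n)
lim aₙ = 2 ≠ 0 → series DIVERGES

Diverges (lim aₙ = 2 ≠ 0)


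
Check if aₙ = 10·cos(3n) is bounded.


For all n, -1 ≤ cos(3n) ≤ 1, so -10 ≤ 10·cos(3n) ≤ 10
Lower bound: -10, Upper bound: 10
The sequence IS bounded

Bounded (-10 ≤ aₙ ≤ 10)


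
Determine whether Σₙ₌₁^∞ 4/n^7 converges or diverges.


p-series test: Σ c/n^p converges if p > 1, diverges if p ≤ 1 (constant c > 0 doesn't affect convergence).
p = 7
7 > 1 → CONVERGES

Converges (p = 7 > 1)


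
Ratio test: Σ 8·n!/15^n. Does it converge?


aₙ = 8·n!/15^n
a_{n+1}/aₙ = (n+1)!/15^(n+1) × 15^n/n!  (constant 8 cancels)
= (n+1)/15
L = lim(n→∞) (n+1)/15 = ∞
L > 1 → series DIVERGES

Diverges (ratio test: L = ∞ > 1)


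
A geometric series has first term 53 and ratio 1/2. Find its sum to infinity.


S∞ = a₁/(1-r) = 53/(1 - 1/2)
= 53/(1/2)
= 106

S∞ = 106


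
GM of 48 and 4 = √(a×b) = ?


GM = √(48×4) = √192 = 13.8564

GM = 13.8564


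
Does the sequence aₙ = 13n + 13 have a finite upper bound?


aₙ = 13n + 13 → as n→∞, aₙ→∞
No finite upper bound exists
The sequence is UNBOUNDED

Unbounded (aₙ → ∞ as n → ∞)


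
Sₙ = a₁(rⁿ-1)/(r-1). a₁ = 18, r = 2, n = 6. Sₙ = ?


Sₙ = 18×(2^6 - 1)/(2 - 1)
= 18×(64 - 1)/1
= 18×63/1
= 1134

S_6 = 1134


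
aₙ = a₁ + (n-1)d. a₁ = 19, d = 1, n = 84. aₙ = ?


aₙ = a₁ + (n-1)d
= 19 + (84-1)×1
= 19 + 83
= 102

a_84 = 102


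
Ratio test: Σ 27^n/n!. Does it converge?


aₙ = 27^n/n!
a_{n+1}/aₙ = 27^(n+1)/(n+1)! × n!/27^n
= 27/(n+1)
L = lim(n→∞) 27/(n+1) = 0
L < 1 → series CONVERGES

Converges (ratio test: L = 0 < 1)


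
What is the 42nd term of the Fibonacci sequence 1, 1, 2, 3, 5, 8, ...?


Fibonacci sequence: 1, 1, 2, 3, 5, 8, 13, 21, 34, 55, 89, ...
F(42) = 267914296

F(42) = 267914296


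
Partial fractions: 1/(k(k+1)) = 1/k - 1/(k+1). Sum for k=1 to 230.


1/(k(k+1)) = 1/k - 1/(k+1) (partial fractions)
Telescoping: Σ = 1 - 1/231 = 230/231

Sum = 230/231


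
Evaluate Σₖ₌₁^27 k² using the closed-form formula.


n = 27
n(n+1)(2n+1)/6 = 27×28×55/6
= 41580/6 = 6930

Σk² = 6930


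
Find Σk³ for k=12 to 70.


Σₖ₌12^70 k³ = [70·71/2]² − [11·12/2]²
= 6175225 − 4356 = 6170869

Σk³ = 6170869


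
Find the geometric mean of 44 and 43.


GM = √(44×43) = √1892 = 43.4971

GM = 43.4971


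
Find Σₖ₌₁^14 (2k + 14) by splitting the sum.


Σ(2k+14) = 2·Σk + 14·n
= 2·105 + 14·14
= 210 + 196 = 406

Σ = 406


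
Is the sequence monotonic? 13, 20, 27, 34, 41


Differences: 7, 7, 7, 7
All differences > 0 → strictly INCREASING

Monotonically increasing


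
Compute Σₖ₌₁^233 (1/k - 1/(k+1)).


Telescoping: adjacent terms cancel.
= 1/1 - 1/234
= 1 - 1/234 = 233/234

Sum = 233/234


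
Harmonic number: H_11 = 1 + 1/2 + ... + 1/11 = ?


H_11 = 1/1 + 1/2 + 1/3 + ... + 1/11
= 83711/27720
≈ 3.0199

H_11 = 83711/27720 ≈ 3.0199


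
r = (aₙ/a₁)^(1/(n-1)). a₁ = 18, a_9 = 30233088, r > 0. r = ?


r^(n-1) = aₙ/a₁
r^8 = 30233088/18 = 1679616
r = 1679616^(1/8)
= ±6; taking r > 0 gives r = 6

r = 6


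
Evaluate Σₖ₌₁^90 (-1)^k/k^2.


S = -1 + 1/4 - 1/9 + 1/16 - 1/25 + 1/36 - 1/49 + 1/64 ± ...
= -0.8224
(Full series converges to -π²/12 ≈ -0.8225)

S_90 = -0.8224


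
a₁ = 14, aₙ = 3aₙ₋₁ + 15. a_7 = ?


Computing step by step:
a_1 = 14
a_2 = 57
a_3 = 186
a_4 = 573
a_5 = 1734
a_6 = 5217
a_7 = 15666


a_7 = 15666


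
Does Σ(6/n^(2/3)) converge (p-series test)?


p-series test: Σ c/n^p converges if p > 1, diverges if p ≤ 1 (constant c > 0 doesn't affect convergence).
p = 2/3
2/3 ≤ 1 → DIVERGES

Diverges (p = 2/3 ≤ 1)


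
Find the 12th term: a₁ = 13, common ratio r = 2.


aₙ = a₁·r^(n-1)
= 13×2^11
= 13×2048
= 26624

a_12 = 26624


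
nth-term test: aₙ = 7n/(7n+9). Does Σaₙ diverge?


lim(n→∞) 7n/(7n+9) = 7/7 = 1  (divide numerator and denominator by n)
lim aₙ = 1 ≠ 0 → series DIVERGES

Diverges (lim aₙ = 1 ≠ 0)


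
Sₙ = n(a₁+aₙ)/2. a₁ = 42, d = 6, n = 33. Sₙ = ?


aₙ = 42 + (33-1)×6 = 234
Sₙ = n(a₁+aₙ)/2 = 33×(42+234)/2
= 33×276/2 = 4554

S_33 = 4554


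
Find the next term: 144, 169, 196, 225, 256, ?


Pattern: perfect squares: n²
Terms: 144, 169, 196, 225, 256
Next term = 289

Next term = 289


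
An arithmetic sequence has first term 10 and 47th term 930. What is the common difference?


d = (aₙ - a₁)/(n-1)
= (930 - 10)/(47-1)
= 920/46 = 20

d = 20


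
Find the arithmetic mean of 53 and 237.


AM = (53 + 237)/2 = 290/2 = 145

AM = 145


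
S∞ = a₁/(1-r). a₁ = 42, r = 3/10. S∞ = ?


S∞ = a₁/(1-r) = 42/(1 - 3/10)
= 42/(7/10)
= 60

S∞ = 60


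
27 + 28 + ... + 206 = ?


Σₖ₌27^206 k = Σₖ₌₁^206 k − Σₖ₌₁^26 k
= 206·207/2 − 26·27/2
= 21321 − 351 = 20970

Σk = 20970


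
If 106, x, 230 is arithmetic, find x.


AM = (106 + 230)/2 = 336/2 = 168

AM = 168


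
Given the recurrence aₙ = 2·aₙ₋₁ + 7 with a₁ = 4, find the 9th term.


Computing step by step:
a_1 = 4
a_2 = 15
a_3 = 37
a_4 = 81
a_5 = 169
a_6 = 345
a_7 = 697
a_8 = 1401
a_9 = 2809


a_9 = 2809


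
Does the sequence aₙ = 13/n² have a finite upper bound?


a₁ = 13, a₂ = 13/4, a₃ = 13/9, ...
0 < aₙ ≤ 13 for all n ≥ 1
The sequence IS bounded

Bounded (0 < aₙ ≤ 13)


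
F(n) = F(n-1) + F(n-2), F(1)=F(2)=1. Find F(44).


Fibonacci sequence: 1, 1, 2, 3, 5, 8, 13, 21, 34, 55, 89, ...
F(44) = 701408733

F(44) = 701408733


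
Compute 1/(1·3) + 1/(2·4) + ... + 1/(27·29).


1/(k(k+2)) = (1/2)·(1/k - 1/(k+2)) (partial fractions)
Telescoping: Σ = (1/2)·(1 + 1/2 - 1/28 - 1/29) = 1161/1624

Sum = 1161/1624


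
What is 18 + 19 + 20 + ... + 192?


Σₖ₌18^192 k = Σₖ₌₁^192 k − Σₖ₌₁^17 k
= 192·193/2 − 17·18/2
= 18528 − 153 = 18375

Σk = 18375


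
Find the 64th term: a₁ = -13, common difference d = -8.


aₙ = a₁ + (n-1)d
= -13 + (64-1)×-8
= -13 - 504
= -517

a_64 = -517


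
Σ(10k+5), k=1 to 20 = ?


Σ(10k+5) = 10·Σk + 5·n
= 10·210 + 5·20
= 2100 + 100 = 2200

Σ = 2200


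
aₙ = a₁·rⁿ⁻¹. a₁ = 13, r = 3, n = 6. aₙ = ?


aₙ = a₁·r^(n-1)
= 13×3^5
= 13×243
= 3159

a_6 = 3159


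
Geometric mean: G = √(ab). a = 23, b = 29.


GM = √(23×29) = √667 = 25.8263

GM = 25.8263


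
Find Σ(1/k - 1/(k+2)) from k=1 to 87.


Telescoping with gap 2: two head and two tail terms survive.
= (1 + 1/2) - (1/88 + 1/89)
= 3/2 - 1/88 - 1/89 = 11571/7832

Sum = 11571/7832


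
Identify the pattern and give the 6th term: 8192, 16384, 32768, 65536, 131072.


Pattern: powers of 2: 2ⁿ
Terms: 8192, 16384, 32768, 65536, 131072
Next term = 262144

Next term = 262144


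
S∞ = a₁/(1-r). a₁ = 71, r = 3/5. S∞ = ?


S∞ = a₁/(1-r) = 71/(1 - 3/5)
= 71/(2/5)
= 355/2

S∞ = 355/2


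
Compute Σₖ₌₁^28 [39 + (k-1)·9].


aₙ = 39 + (28-1)×9 = 282
Sₙ = n(a₁+aₙ)/2 = 28×(39+282)/2
= 28×321/2 = 4494

S_28 = 4494


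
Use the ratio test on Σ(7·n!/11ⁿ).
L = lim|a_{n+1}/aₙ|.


aₙ = 7·n!/11^n
a_{n+1}/aₙ = (n+1)!/11^(n+1) × 11^n/n!  (constant 7 cancels)
= (n+1)/11
L = lim(n→∞) (n+1)/11 = ∞
L > 1 → series DIVERGES

Diverges (ratio test: L = ∞ > 1)


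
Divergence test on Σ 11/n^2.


lim(n→∞) 11/n^2 = 0
lim aₙ = 0 → nth-term test is INCONCLUSIVE
(Need other tests; this is actually a convergent p-series with p=2 > 1)

Inconclusive (lim aₙ = 0; need another test)


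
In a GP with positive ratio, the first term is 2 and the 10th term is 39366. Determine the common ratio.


r^(n-1) = aₙ/a₁
r^9 = 39366/2 = 19683
r = 19683^(1/9)
= 3

r = 3


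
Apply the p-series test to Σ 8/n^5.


p-series test: Σ c/n^p converges if p > 1, diverges if p ≤ 1 (constant c > 0 doesn't affect convergence).
p = 5
5 > 1 → CONVERGES

Converges (p = 5 > 1)


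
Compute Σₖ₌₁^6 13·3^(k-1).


Sₙ = 13×(3^6 - 1)/(3 - 1)
= 13×(729 - 1)/2
= 13×728/2
= 4732

S_6 = 4732


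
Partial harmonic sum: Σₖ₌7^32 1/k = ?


Σₖ₌7^32 1/k = 1/7 + 1/8 + 1/9 + ... + 1/32
= 232272421033319/144403552893600
≈ 1.6085

Sum = 232272421033319/144403552893600 ≈ 1.6085


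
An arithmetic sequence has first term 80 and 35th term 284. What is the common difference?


d = (aₙ - a₁)/(n-1)
= (284 - 80)/(35-1)
= 204/34 = 6

d = 6


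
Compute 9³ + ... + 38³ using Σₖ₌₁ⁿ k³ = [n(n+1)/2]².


Σₖ₌9^38 k³ = [38·39/2]² − [8·9/2]²
= 549081 − 1296 = 547785

Σk³ = 547785


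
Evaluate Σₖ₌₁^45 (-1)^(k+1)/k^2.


S = 1 - 1/4 + 1/9 - 1/16 + 1/25 - 1/36 + 1/49 - 1/64 ± ...
= 0.8227
(Full series converges to +π²/12 ≈ +0.8225)

S_45 = 0.8227


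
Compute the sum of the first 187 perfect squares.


n = 187
n(n+1)(2n+1)/6 = 187×188×375/6
= 13183500/6 = 2197250

Σk² = 2197250


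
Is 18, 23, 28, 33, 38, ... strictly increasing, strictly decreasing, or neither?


Differences: 5, 5, 5, 5
All differences > 0 → strictly INCREASING

Monotonically increasing


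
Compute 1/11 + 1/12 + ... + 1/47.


Σₖ₌11^47 1/k = 1/11 + 1/12 + 1/13 + ... + 1/47
= 668063497598133037223/442720643463713815200
≈ 1.509

Sum = 668063497598133037223/442720643463713815200 ≈ 1.509


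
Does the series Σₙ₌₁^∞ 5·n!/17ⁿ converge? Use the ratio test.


aₙ = 5·n!/17^n
a_{n+1}/aₙ = (n+1)!/17^(n+1) × 17^n/n!  (constant 5 cancels)
= (n+1)/17
L = lim(n→∞) (n+1)/17 = ∞
L > 1 → series DIVERGES

Diverges (ratio test: L = ∞ > 1)


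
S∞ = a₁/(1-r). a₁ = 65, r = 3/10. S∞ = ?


S∞ = a₁/(1-r) = 65/(1 - 3/10)
= 65/(7/10)
= 650/7

S∞ = 650/7


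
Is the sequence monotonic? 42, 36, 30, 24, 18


Differences: -6, -6, -6, -6
All differences < 0 → strictly DECREASING

Monotonically decreasing


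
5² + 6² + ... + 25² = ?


Σₖ₌5^25 k² = Σₖ₌₁^25 k² − Σₖ₌₁^4 k²
= 25·26·51/6 − 4·5·9/6
= 5525 − 30 = 5495

Σk² = 5495


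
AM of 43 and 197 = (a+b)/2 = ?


AM = (43 + 197)/2 = 240/2 = 120

AM = 120


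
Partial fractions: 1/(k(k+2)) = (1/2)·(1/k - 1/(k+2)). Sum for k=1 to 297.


1/(k(k+2)) = (1/2)·(1/k - 1/(k+2)) (partial fractions)
Telescoping: Σ = (1/2)·(1 + 1/2 - 1/298 - 1/299) = 33264/44551

Sum = 33264/44551


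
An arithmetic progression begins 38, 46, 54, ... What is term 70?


aₙ = a₁ + (n-1)d
= 38 + (70-1)×8
= 38 + 552
= 590

a_70 = 590


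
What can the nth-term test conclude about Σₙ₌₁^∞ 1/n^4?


lim(n→∞) 1/n^4 = 0
lim aₙ = 0 → nth-term test is INCONCLUSIVE
(Need other tests; this is actually a convergent p-series with p=4 > 1)

Inconclusive (lim aₙ = 0; need another test)


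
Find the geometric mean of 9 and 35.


GM = √(9×35) = √315 = 17.7482

GM = 17.7482


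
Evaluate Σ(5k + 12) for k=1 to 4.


Σ(5k+12) = 5·Σk + 12·n
= 5·10 + 12·4
= 50 + 48 = 98

Σ = 98


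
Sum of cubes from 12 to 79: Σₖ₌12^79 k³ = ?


Σₖ₌12^79 k³ = [79·80/2]² − [11·12/2]²
= 9985600 − 4356 = 9981244

Σk³ = 9981244


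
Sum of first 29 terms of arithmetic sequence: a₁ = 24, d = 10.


aₙ = 24 + (29-1)×10 = 304
Sₙ = n(a₁+aₙ)/2 = 29×(24+304)/2
= 29×328/2 = 4756

S_29 = 4756


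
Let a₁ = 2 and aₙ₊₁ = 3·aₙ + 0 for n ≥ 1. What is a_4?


Computing step by step:
a_1 = 2
a_2 = 6
a_3 = 18
a_4 = 54


a_4 = 54


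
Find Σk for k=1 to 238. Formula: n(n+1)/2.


n(n+1)/2 = 238×239/2 = 56882/2 = 28441

Σk = 28441


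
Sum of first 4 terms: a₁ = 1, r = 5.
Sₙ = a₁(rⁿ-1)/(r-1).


Sₙ = 1×(5^4 - 1)/(5 - 1)
= 1×(625 - 1)/4
= 1×624/4
= 156

S_4 = 156


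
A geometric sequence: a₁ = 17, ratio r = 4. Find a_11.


aₙ = a₁·r^(n-1)
= 17×4^10
= 17×1048576
= 17825792

a_11 = 17825792


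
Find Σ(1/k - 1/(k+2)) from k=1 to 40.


Telescoping with gap 2: two head and two tail terms survive.
= (1 + 1/2) - (1/41 + 1/42)
= 3/2 - 1/41 - 1/42 = 1250/861

Sum = 1250/861


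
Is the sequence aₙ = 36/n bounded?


a₁ = 36, a₂ = 36/2, a₃ = 36/3, ...
0 < aₙ ≤ 36 for all n ≥ 1
Lower bound: 0, Upper bound: 36
The sequence IS bounded

Bounded (0 < aₙ ≤ 36)


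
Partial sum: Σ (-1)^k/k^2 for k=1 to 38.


S = -1 + 1/4 - 1/9 + 1/16 - 1/25 + 1/36 - 1/49 + 1/64 ± ...
= -0.8221
(Full series converges to -π²/12 ≈ -0.8225)

S_38 = -0.8221


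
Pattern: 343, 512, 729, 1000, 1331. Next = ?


Pattern: perfect cubes: n³
Terms: 343, 512, 729, 1000, 1331
Next term = 1728

Next term = 1728


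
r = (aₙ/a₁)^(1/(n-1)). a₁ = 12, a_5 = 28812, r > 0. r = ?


r^(n-1) = aₙ/a₁
r^4 = 28812/12 = 2401
r = 2401^(1/4)
= ±7; taking r > 0 gives r = 7

r = 7


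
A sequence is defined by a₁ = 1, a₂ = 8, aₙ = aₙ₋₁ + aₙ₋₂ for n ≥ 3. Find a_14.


Computing iteratively: 1, 8, 9, 17, 26, 43, 69, 112, 181, 293, 474, 767, ...
a_14 = 2008

a_14 = 2008


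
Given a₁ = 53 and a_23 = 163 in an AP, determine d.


d = (aₙ - a₁)/(n-1)
= (163 - 53)/(23-1)
= 110/22 = 5

d = 5


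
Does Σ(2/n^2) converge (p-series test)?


p-series test: Σ c/n^p converges if p > 1, diverges if p ≤ 1 (constant c > 0 doesn't affect convergence).
p = 2
2 > 1 → CONVERGES

Converges (p = 2 > 1)


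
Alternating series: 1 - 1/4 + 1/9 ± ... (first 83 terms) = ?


S = 1 - 1/4 + 1/9 - 1/16 + 1/25 - 1/36 + 1/49 - 1/64 ± ...
= 0.8225
(Full series converges to +π²/12 ≈ +0.8225)

S_83 = 0.8225


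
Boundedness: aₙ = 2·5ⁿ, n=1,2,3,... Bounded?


aₙ = 2·5ⁿ → as n→∞, aₙ→∞ (since base 5 > 1)
No finite upper bound exists
The sequence is UNBOUNDED

Unbounded (aₙ → ∞ as n → ∞)


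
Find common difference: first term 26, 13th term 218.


d = (aₙ - a₁)/(n-1)
= (218 - 26)/(13-1)
= 192/12 = 16

d = 16


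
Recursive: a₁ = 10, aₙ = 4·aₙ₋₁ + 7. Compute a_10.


Computing step by step:
a_1 = 10
a_2 = 47
a_3 = 195
a_4 = 787
a_5 = 3155
a_6 = 12627
a_7 = 50515
a_8 = 202067
a_9 = 808275
a_10 = 3233107


a_10 = 3233107


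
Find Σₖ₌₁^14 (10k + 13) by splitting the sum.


Σ(10k+13) = 10·Σk + 13·n
= 10·105 + 13·14
= 1050 + 182 = 1232

Σ = 1232


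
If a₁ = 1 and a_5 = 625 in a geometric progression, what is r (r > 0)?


r^(n-1) = aₙ/a₁
r^4 = 625/1 = 625
r = 625^(1/4)
= ±5; taking r > 0 gives r = 5

r = 5


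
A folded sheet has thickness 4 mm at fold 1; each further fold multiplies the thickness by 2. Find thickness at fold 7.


aₙ = a₁·r^(n-1)
= 4×2^6
= 4×64
= 256

a_7 = 256


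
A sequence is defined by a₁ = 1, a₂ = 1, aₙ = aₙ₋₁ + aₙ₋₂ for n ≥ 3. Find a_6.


Computing iteratively: 1, 1, 2, 3, 5, 8
a_6 = 8

a_6 = 8


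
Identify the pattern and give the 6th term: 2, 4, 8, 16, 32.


Pattern: powers of 2: 2ⁿ
Terms: 2, 4, 8, 16, 32
Next term = 64

Next term = 64


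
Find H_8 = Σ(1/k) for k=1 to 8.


H_8 = 1/1 + 1/2 + 1/3 + 1/4 + 1/5 + 1/6 + 1/7 + 1/8
= 761/280
≈ 2.7179

H_8 = 761/280 ≈ 2.7179


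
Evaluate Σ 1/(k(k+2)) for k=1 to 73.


1/(k(k+2)) = (1/2)·(1/k - 1/(k+2)) (partial fractions)
Telescoping: Σ = (1/2)·(1 + 1/2 - 1/74 - 1/75) = 2044/2775

Sum = 2044/2775


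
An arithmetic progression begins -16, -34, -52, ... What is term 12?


aₙ = a₁ + (n-1)d
= -16 + (12-1)×-18
= -16 - 198
= -214

a_12 = -214


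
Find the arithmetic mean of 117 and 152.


AM = (117 + 152)/2 = 269/2 = 134.5

AM = 134.5


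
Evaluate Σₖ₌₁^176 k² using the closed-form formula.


n = 176
n(n+1)(2n+1)/6 = 176×177×353/6
= 10996656/6 = 1832776

Σk² = 1832776


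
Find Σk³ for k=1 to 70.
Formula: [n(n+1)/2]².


n(n+1)/2 = 70×71/2 = 2485
Σk³ = 2485² = 6175225

Σk³ = 6175225


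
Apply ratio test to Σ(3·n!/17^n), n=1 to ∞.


aₙ = 3·n!/17^n
a_{n+1}/aₙ = (n+1)!/17^(n+1) × 17^n/n!  (constant 3 cancels)
= (n+1)/17
L = lim(n→∞) (n+1)/17 = ∞
L > 1 → series DIVERGES

Diverges (ratio test: L = ∞ > 1)


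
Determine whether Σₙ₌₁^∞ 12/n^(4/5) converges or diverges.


p-series test: Σ c/n^p converges if p > 1, diverges if p ≤ 1 (constant c > 0 doesn't affect convergence).
p = 4/5
4/5 ≤ 1 → DIVERGES

Diverges (p = 4/5 ≤ 1)


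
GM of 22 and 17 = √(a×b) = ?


GM = √(22×17) = √374 = 19.3391

GM = 19.3391


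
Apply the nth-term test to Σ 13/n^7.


lim(n→∞) 13/n^7 = 0
lim aₙ = 0 → nth-term test is INCONCLUSIVE
(Need other tests; this is actually a convergent p-series with p=7 > 1)

Inconclusive (lim aₙ = 0; need another test)


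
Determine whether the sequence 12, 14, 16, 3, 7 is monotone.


Differences: 2, 2, -13, 4
Difference at position 1 is +2 (> 0) but position 3 is -13 (< 0) — sequence both rises and falls
→ NOT monotonic

Not monotonic


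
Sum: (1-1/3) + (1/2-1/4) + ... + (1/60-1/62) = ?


Telescoping with gap 2: two head and two tail terms survive.
= (1 + 1/2) - (1/61 + 1/62)
= 3/2 - 1/61 - 1/62 = 2775/1891

Sum = 2775/1891


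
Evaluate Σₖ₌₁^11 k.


n(n+1)/2 = 11×12/2 = 132/2 = 66

Σk = 66


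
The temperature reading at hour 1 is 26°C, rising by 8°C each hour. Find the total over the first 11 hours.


aₙ = 26 + (11-1)×8 = 106
Sₙ = n(a₁+aₙ)/2 = 11×(26+106)/2
= 11×132/2 = 726

S_11 = 726


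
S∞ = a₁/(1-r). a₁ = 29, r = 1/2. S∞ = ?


S∞ = a₁/(1-r) = 29/(1 - 1/2)
= 29/(1/2)
= 58

S∞ = 58


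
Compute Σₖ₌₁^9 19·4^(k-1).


Sₙ = 19×(4^9 - 1)/(4 - 1)
= 19×(262144 - 1)/3
= 19×262143/3
= 1660239

S_9 = 1660239


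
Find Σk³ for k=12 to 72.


Σₖ₌12^72 k³ = [72·73/2]² − [11·12/2]²
= 6906384 − 4356 = 6902028

Σk³ = 6902028


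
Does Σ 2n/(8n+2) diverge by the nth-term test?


lim(n→∞) 2n/(8n+2) = 2/8 = 1/4  (divide numerator and denominator by n)
lim aₙ = 1/4 ≠ 0 → series DIVERGES

Diverges (lim aₙ = 1/4 ≠ 0)


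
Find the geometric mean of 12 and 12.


GM = √(12×12) = √144 = 12

GM = 12


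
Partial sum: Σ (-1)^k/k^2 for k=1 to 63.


S = -1 + 1/4 - 1/9 + 1/16 - 1/25 + 1/36 - 1/49 + 1/64 ± ...
= -0.8226
(Full series converges to -π²/12 ≈ -0.8225)

S_63 = -0.8226


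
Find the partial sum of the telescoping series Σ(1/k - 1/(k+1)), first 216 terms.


Telescoping: adjacent terms cancel.
= 1/1 - 1/217
= 1 - 1/217 = 216/217

Sum = 216/217


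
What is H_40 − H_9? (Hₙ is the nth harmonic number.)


Σₖ₌10^40 1/k = 1/10 + 1/11 + 1/12 + ... + 1/40
= 100584139194439/69388720221600
≈ 1.4496

Sum = 100584139194439/69388720221600 ≈ 1.4496


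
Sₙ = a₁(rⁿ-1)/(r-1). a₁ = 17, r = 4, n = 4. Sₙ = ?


Sₙ = 17×(4^4 - 1)/(4 - 1)
= 17×(256 - 1)/3
= 17×255/3
= 1445

S_4 = 1445


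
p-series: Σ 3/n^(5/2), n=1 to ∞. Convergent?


p-series test: Σ c/n^p converges if p > 1, diverges if p ≤ 1 (constant c > 0 doesn't affect convergence).
p = 5/2
5/2 > 1 → CONVERGES

Converges (p = 5/2 > 1)


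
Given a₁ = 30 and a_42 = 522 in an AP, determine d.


d = (aₙ - a₁)/(n-1)
= (522 - 30)/(42-1)
= 492/41 = 12

d = 12


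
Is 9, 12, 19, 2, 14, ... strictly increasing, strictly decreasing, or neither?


Differences: 3, 7, -17, 12
Difference at position 1 is +3 (> 0) but position 3 is -17 (< 0) — sequence both rises and falls
→ NOT monotonic

Not monotonic


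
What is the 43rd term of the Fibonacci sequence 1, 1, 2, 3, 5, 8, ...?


Fibonacci sequence: 1, 1, 2, 3, 5, 8, 13, 21, 34, 55, 89, ...
F(43) = 433494437

F(43) = 433494437


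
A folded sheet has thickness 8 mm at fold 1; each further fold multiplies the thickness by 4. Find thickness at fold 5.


aₙ = a₁·r^(n-1)
= 8×4^4
= 8×256
= 2048

a_5 = 2048


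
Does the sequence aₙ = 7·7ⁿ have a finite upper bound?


aₙ = 7·7ⁿ → as n→∞, aₙ→∞ (since base 7 > 1)
No finite upper bound exists
The sequence is UNBOUNDED

Unbounded (aₙ → ∞ as n → ∞)


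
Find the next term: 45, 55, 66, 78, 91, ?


Pattern: triangular numbers: n(n+1)/2
Terms: 45, 55, 66, 78, 91
Next term = 105

Next term = 105


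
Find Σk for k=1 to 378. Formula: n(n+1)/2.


n(n+1)/2 = 378×379/2 = 143262/2 = 71631

Σk = 71631


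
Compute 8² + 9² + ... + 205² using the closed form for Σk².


Σₖ₌8^205 k² = Σₖ₌₁^205 k² − Σₖ₌₁^7 k²
= 205·206·411/6 − 7·8·15/6
= 2892755 − 140 = 2892615

Σk² = 2892615


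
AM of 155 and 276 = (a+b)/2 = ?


AM = (155 + 276)/2 = 431/2 = 215.5

AM = 215.5


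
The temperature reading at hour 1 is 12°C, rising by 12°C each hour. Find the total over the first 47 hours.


aₙ = 12 + (47-1)×12 = 564
Sₙ = n(a₁+aₙ)/2 = 47×(12+564)/2
= 47×576/2 = 13536

S_47 = 13536


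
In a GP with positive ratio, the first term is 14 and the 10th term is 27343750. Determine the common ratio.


r^(n-1) = aₙ/a₁
r^9 = 27343750/14 = 1953125
r = 1953125^(1/9)
= 5

r = 5


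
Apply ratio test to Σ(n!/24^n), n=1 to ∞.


aₙ = n!/24^n
a_{n+1}/aₙ = (n+1)!/24^(n+1) × 24^n/n!
= (n+1)/24
L = lim(n→∞) (n+1)/24 = ∞
L > 1 → series DIVERGES

Diverges (ratio test: L = ∞ > 1)


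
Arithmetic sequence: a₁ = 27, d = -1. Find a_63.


aₙ = a₁ + (n-1)d
= 27 + (63-1)×-1
= 27 - 62
= -35

a_63 = -35


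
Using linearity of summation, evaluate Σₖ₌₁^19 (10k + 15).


Σ(10k+15) = 10·Σk + 15·n
= 10·190 + 15·19
= 1900 + 285 = 2185

Σ = 2185


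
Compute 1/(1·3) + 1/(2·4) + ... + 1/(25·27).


1/(k(k+2)) = (1/2)·(1/k - 1/(k+2)) (partial fractions)
Telescoping: Σ = (1/2)·(1 + 1/2 - 1/26 - 1/27) = 250/351

Sum = 250/351


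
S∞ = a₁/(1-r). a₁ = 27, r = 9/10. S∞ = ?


S∞ = a₁/(1-r) = 27/(1 - 9/10)
= 27/(1/10)
= 270

S∞ = 270


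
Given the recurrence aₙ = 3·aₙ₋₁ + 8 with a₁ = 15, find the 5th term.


Computing step by step:
a_1 = 15
a_2 = 53
a_3 = 167
a_4 = 509
a_5 = 1535


a_5 = 1535


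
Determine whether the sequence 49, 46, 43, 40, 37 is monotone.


Differences: -3, -3, -3, -3
All differences < 0 → strictly DECREASING

Monotonically decreasing


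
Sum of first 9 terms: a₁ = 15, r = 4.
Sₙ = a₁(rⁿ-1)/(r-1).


Sₙ = 15×(4^9 - 1)/(4 - 1)
= 15×(262144 - 1)/3
= 15×262143/3
= 1310715

S_9 = 1310715


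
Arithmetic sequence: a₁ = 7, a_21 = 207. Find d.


d = (aₙ - a₁)/(n-1)
= (207 - 7)/(21-1)
= 200/20 = 10

d = 10


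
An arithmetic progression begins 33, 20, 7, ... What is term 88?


aₙ = a₁ + (n-1)d
= 33 + (88-1)×-13
= 33 - 1131
= -1098

a_88 = -1098


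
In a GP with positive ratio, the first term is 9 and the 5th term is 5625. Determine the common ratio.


r^(n-1) = aₙ/a₁
r^4 = 5625/9 = 625
r = 625^(1/4)
= ±5; taking r > 0 gives r = 5

r = 5


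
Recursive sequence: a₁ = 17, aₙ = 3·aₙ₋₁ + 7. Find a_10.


Computing step by step:
a_1 = 17
a_2 = 58
a_3 = 181
a_4 = 550
a_5 = 1657
a_6 = 4978
a_7 = 14941
a_8 = 44830
a_9 = 134497
a_10 = 403498


a_10 = 403498


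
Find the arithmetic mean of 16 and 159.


AM = (16 + 159)/2 = 175/2 = 87.5

AM = 87.5


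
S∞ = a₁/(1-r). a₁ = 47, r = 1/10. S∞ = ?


S∞ = a₁/(1-r) = 47/(1 - 1/10)
= 47/(9/10)
= 470/9

S∞ = 470/9


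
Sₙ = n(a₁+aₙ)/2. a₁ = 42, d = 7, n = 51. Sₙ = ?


aₙ = 42 + (51-1)×7 = 392
Sₙ = n(a₁+aₙ)/2 = 51×(42+392)/2
= 51×434/2 = 11067

S_51 = 11067


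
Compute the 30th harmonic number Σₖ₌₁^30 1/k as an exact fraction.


H_30 = 1/1 + 1/2 + 1/3 + ... + 1/30
= 9304682830147/2329089562800
≈ 3.995

H_30 = 9304682830147/2329089562800 ≈ 3.995


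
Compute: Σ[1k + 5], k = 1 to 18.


Σ(1k+5) = 1·Σk + 5·n
= 1·171 + 5·18
= 171 + 90 = 261

Σ = 261


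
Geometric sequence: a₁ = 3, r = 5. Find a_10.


aₙ = a₁·r^(n-1)
= 3×5^9
= 3×1953125
= 5859375

a_10 = 5859375


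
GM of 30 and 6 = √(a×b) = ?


GM = √(30×6) = √180 = 13.4164

GM = 13.4164


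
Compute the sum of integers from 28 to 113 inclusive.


Σₖ₌28^113 k = Σₖ₌₁^113 k − Σₖ₌₁^27 k
= 113·114/2 − 27·28/2
= 6441 − 378 = 6063

Σk = 6063


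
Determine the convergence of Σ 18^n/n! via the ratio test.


aₙ = 18^n/n!
a_{n+1}/aₙ = 18^(n+1)/(n+1)! × n!/18^n
= 18/(n+1)
L = lim(n→∞) 18/(n+1) = 0
L < 1 → series CONVERGES

Converges (ratio test: L = 0 < 1)


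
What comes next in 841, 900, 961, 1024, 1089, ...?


Pattern: perfect squares: n²
Terms: 841, 900, 961, 1024, 1089
Next term = 1156

Next term = 1156


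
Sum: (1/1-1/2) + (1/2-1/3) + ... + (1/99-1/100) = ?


Telescoping: adjacent terms cancel.
= 1/1 - 1/100
= 1 - 1/100 = 99/100

Sum = 99/100


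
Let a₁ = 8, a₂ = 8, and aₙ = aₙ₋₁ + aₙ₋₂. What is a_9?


Computing iteratively: 8, 8, 16, 24, 40, 64, 104, 168, 272
a_9 = 272

a_9 = 272


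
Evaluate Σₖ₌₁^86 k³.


n(n+1)/2 = 86×87/2 = 3741
Σk³ = 3741² = 13995081

Σk³ = 13995081


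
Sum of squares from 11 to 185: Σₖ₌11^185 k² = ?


Σₖ₌11^185 k² = Σₖ₌₁^185 k² − Σₖ₌₁^10 k²
= 185·186·371/6 − 10·11·21/6
= 2127685 − 385 = 2127300

Σk² = 2127300


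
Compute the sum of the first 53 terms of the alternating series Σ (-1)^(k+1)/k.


S = 1 - 1/2 + 1/3 - 1/4 + 1/5 - 1/6 + 1/7 - 1/8 ± ...
= 0.7025
(Full series converges to +ln(2) ≈ +0.6931)

S_53 = 0.7025


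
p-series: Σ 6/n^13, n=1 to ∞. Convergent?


p-series test: Σ c/n^p converges if p > 1, diverges if p ≤ 1 (constant c > 0 doesn't affect convergence).
p = 13
13 > 1 → CONVERGES

Converges (p = 13 > 1)


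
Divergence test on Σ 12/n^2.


lim(n→∞) 12/n^2 = 0
lim aₙ = 0 → nth-term test is INCONCLUSIVE
(Need other tests; this is actually a convergent p-series with p=2 > 1)

Inconclusive (lim aₙ = 0; need another test)


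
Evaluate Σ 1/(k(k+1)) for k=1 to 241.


1/(k(k+1)) = 1/k - 1/(k+1) (partial fractions)
Telescoping: Σ = 1 - 1/242 = 241/242

Sum = 241/242


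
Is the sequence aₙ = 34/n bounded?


a₁ = 34, a₂ = 34/2, a₃ = 34/3, ...
0 < aₙ ≤ 34 for all n ≥ 1
Lower bound: 0, Upper bound: 34
The sequence IS bounded

Bounded (0 < aₙ ≤ 34)


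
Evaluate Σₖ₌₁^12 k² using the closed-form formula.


n = 12
n(n+1)(2n+1)/6 = 12×13×25/6
= 3900/6 = 650

Σk² = 650


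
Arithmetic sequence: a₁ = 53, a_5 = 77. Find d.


d = (aₙ - a₁)/(n-1)
= (77 - 53)/(5-1)
= 24/4 = 6

d = 6


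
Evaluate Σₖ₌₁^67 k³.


n(n+1)/2 = 67×68/2 = 2278
Σk³ = 2278² = 5189284

Σk³ = 5189284


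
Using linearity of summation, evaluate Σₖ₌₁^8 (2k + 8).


Σ(2k+8) = 2·Σk + 8·n
= 2·36 + 8·8
= 72 + 64 = 136

Σ = 136


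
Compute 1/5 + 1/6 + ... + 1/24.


Σₖ₌5^24 1/k = 1/5 + 1/6 + 1/7 + ... + 1/24
= 604180055/356948592
≈ 1.6926

Sum = 604180055/356948592 ≈ 1.6926


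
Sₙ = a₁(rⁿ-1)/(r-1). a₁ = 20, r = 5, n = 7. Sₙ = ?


Sₙ = 20×(5^7 - 1)/(5 - 1)
= 20×(78125 - 1)/4
= 20×78124/4
= 390620

S_7 = 390620


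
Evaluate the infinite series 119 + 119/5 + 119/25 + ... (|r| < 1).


S∞ = a₁/(1-r) = 119/(1 - 1/5)
= 119/(4/5)
= 595/4

S∞ = 595/4


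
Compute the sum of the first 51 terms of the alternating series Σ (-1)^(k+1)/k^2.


S = 1 - 1/4 + 1/9 - 1/16 + 1/25 - 1/36 + 1/49 - 1/64 ± ...
= 0.8227
(Full series converges to +π²/12 ≈ +0.8225)

S_51 = 0.8227


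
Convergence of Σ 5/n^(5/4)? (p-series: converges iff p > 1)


p-series test: Σ c/n^p converges if p > 1, diverges if p ≤ 1 (constant c > 0 doesn't affect convergence).
p = 5/4
5/4 > 1 → CONVERGES

Converges (p = 5/4 > 1)


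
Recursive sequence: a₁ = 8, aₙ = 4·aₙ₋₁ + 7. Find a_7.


Computing step by step:
a_1 = 8
a_2 = 39
a_3 = 163
a_4 = 659
a_5 = 2643
a_6 = 10579
a_7 = 42323


a_7 = 42323


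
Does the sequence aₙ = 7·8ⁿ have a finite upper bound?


aₙ = 7·8ⁿ → as n→∞, aₙ→∞ (since base 8 > 1)
No finite upper bound exists
The sequence is UNBOUNDED

Unbounded (aₙ → ∞ as n → ∞)


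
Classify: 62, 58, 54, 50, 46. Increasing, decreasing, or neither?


Differences: -4, -4, -4, -4
All differences < 0 → strictly DECREASING

Monotonically decreasing


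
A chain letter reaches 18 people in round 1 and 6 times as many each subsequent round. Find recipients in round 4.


aₙ = a₁·r^(n-1)
= 18×6^3
= 18×216
= 3888

a_4 = 3888


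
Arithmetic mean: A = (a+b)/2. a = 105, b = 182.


AM = (105 + 182)/2 = 287/2 = 143.5

AM = 143.5


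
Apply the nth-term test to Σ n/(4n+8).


lim(n→∞) n/(4n+8) = 1/4 = 1/4  (divide numerator and denominator by n)
lim aₙ = 1/4 ≠ 0 → series DIVERGES

Diverges (lim aₙ = 1/4 ≠ 0)


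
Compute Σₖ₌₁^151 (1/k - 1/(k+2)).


Telescoping with gap 2: two head and two tail terms survive.
= (1 + 1/2) - (1/152 + 1/153)
= 3/2 - 1/152 - 1/153 = 34579/23256

Sum = 34579/23256


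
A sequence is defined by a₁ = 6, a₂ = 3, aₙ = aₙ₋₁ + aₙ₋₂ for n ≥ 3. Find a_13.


Computing iteratively: 6, 3, 9, 12, 21, 33, 54, 87, 141, 228, 369, 597, ...
a_13 = 966

a_13 = 966


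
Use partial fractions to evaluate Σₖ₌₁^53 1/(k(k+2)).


1/(k(k+2)) = (1/2)·(1/k - 1/(k+2)) (partial fractions)
Telescoping: Σ = (1/2)·(1 + 1/2 - 1/54 - 1/55) = 2173/2970

Sum = 2173/2970


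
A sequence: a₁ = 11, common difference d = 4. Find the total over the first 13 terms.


aₙ = 11 + (13-1)×4 = 59
Sₙ = n(a₁+aₙ)/2 = 13×(11+59)/2
= 13×70/2 = 455

S_13 = 455


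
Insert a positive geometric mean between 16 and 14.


GM = √(16×14) = √224 = 14.9666

GM = 14.9666


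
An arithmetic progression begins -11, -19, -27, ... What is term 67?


aₙ = a₁ + (n-1)d
= -11 + (67-1)×-8
= -11 - 528
= -539

a_67 = -539


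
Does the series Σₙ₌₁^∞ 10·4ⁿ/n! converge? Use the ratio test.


aₙ = 10·4^n/n!
a_{n+1}/aₙ = 4^(n+1)/(n+1)! × n!/4^n  (constant 10 cancels)
= 4/(n+1)
L = lim(n→∞) 4/(n+1) = 0
L < 1 → series CONVERGES

Converges (ratio test: L = 0 < 1)


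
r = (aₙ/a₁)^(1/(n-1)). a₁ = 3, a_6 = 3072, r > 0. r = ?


r^(n-1) = aₙ/a₁
r^5 = 3072/3 = 1024
r = 1024^(1/5)
= 4

r = 4


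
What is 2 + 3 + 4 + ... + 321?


Σₖ₌2^321 k = Σₖ₌₁^321 k − Σₖ₌₁^1 k
= 321·322/2 − 1·2/2
= 51681 − 1 = 51680

Σk = 51680


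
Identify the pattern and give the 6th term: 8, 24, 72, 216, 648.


Pattern: geometric (r=3)
Terms: 8, 24, 72, 216, 648
Next term = 1944

Next term = 1944


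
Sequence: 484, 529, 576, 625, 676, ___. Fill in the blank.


Pattern: perfect squares: n²
Terms: 484, 529, 576, 625, 676
Next term = 729

Next term = 729


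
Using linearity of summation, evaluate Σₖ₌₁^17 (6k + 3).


Σ(6k+3) = 6·Σk + 3·n
= 6·153 + 3·17
= 918 + 51 = 969

Σ = 969


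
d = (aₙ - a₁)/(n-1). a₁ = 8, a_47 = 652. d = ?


d = (aₙ - a₁)/(n-1)
= (652 - 8)/(47-1)
= 644/46 = 14

d = 14


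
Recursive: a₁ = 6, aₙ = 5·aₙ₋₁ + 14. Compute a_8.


Computing step by step:
a_1 = 6
a_2 = 44
a_3 = 234
a_4 = 1184
a_5 = 5934
a_6 = 29684
a_7 = 148434
a_8 = 742184


a_8 = 742184


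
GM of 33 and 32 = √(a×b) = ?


GM = √(33×32) = √1056 = 32.4962

GM = 32.4962


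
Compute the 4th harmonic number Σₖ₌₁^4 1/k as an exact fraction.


H_4 = 1/1 + 1/2 + 1/3 + 1/4
= 25/12
≈ 2.0833

H_4 = 25/12 ≈ 2.0833


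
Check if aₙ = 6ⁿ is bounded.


aₙ = 6ⁿ → as n→∞, aₙ→∞ (since base 6 > 1)
No finite upper bound exists
The sequence is UNBOUNDED

Unbounded (aₙ → ∞ as n → ∞)


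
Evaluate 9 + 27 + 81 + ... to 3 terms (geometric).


Sₙ = 9×(3^3 - 1)/(3 - 1)
= 9×(27 - 1)/2
= 9×26/2
= 117

S_3 = 117


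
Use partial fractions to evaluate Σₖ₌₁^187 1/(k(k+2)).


1/(k(k+2)) = (1/2)·(1/k - 1/(k+2)) (partial fractions)
Telescoping: Σ = (1/2)·(1 + 1/2 - 1/188 - 1/189) = 52921/71064

Sum = 52921/71064


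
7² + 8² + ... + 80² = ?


Σₖ₌7^80 k² = Σₖ₌₁^80 k² − Σₖ₌₁^6 k²
= 80·81·161/6 − 6·7·13/6
= 173880 − 91 = 173789

Σk² = 173789


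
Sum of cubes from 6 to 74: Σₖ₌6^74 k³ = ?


Σₖ₌6^74 k³ = [74·75/2]² − [5·6/2]²
= 7700625 − 225 = 7700400

Σk³ = 7700400


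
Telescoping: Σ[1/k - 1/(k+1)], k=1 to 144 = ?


Telescoping: adjacent terms cancel.
= 1/1 - 1/145
= 1 - 1/145 = 144/145

Sum = 144/145


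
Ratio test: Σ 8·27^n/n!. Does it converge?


aₙ = 8·27^n/n!
a_{n+1}/aₙ = 27^(n+1)/(n+1)! × n!/27^n  (constant 8 cancels)
= 27/(n+1)
L = lim(n→∞) 27/(n+1) = 0
L < 1 → series CONVERGES

Converges (ratio test: L = 0 < 1)


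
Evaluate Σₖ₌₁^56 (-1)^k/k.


S = -1 + 1/2 - 1/3 + 1/4 - 1/5 + 1/6 - 1/7 + 1/8 ± ...
= -0.6843
(Full series converges to -ln(2) ≈ -0.6931)

S_56 = -0.6843


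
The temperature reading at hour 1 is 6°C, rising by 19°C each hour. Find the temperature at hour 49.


aₙ = a₁ + (n-1)d
= 6 + (49-1)×19
= 6 + 912
= 918

a_49 = 918


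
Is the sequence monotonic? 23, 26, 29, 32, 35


Differences: 3, 3, 3, 3
All differences > 0 → strictly INCREASING

Monotonically increasing


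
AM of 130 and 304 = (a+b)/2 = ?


AM = (130 + 304)/2 = 434/2 = 217

AM = 217


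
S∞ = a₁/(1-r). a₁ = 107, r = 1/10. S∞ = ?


S∞ = a₁/(1-r) = 107/(1 - 1/10)
= 107/(9/10)
= 1070/9

S∞ = 1070/9


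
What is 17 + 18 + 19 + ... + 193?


Σₖ₌17^193 k = Σₖ₌₁^193 k − Σₖ₌₁^16 k
= 193·194/2 − 16·17/2
= 18721 − 136 = 18585

Σk = 18585


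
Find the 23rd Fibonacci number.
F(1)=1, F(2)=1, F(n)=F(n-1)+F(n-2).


Fibonacci sequence: 1, 1, 2, 3, 5, 8, 13, 21, 34, 55, 89, ...
F(23) = 28657

F(23) = 28657


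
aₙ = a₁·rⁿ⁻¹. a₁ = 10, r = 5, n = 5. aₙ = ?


aₙ = a₁·r^(n-1)
= 10×5^4
= 10×625
= 6250

a_5 = 6250


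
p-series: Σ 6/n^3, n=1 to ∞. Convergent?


p-series test: Σ c/n^p converges if p > 1, diverges if p ≤ 1 (constant c > 0 doesn't affect convergence).
p = 3
3 > 1 → CONVERGES

Converges (p = 3 > 1)


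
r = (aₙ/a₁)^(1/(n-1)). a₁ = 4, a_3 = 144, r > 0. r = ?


r^(n-1) = aₙ/a₁
r^2 = 144/4 = 36
r = 36^(1/2)
= ±6; taking r > 0 gives r = 6

r = 6


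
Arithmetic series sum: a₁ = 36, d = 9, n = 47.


aₙ = 36 + (47-1)×9 = 450
Sₙ = n(a₁+aₙ)/2 = 47×(36+450)/2
= 47×486/2 = 11421

S_47 = 11421


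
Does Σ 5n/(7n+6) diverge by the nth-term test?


lim(n→∞) 5n/(7n+6) = 5/7 = 5/7  (divide numerator and denominator by n)
lim aₙ = 5/7 ≠ 0 → series DIVERGES

Diverges (lim aₙ = 5/7 ≠ 0)


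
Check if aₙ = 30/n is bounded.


a₁ = 30, a₂ = 30/2, a₃ = 30/3, ...
0 < aₙ ≤ 30 for all n ≥ 1
Lower bound: 0, Upper bound: 30
The sequence IS bounded

Bounded (0 < aₙ ≤ 30)


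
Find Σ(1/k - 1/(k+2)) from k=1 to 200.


Telescoping with gap 2: two head and two tail terms survive.
= (1 + 1/2) - (1/201 + 1/202)
= 3/2 - 1/201 - 1/202 = 30250/20301

Sum = 30250/20301


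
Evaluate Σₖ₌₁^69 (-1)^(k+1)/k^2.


S = 1 - 1/4 + 1/9 - 1/16 + 1/25 - 1/36 + 1/49 - 1/64 ± ...
= 0.8226
(Full series converges to +π²/12 ≈ +0.8225)

S_69 = 0.8226


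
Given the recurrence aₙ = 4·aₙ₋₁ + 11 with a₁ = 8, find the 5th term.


Computing step by step:
a_1 = 8
a_2 = 43
a_3 = 183
a_4 = 743
a_5 = 2983


a_5 = 2983


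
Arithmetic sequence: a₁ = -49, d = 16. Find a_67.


aₙ = a₁ + (n-1)d
= -49 + (67-1)×16
= -49 + 1056
= 1007

a_67 = 1007


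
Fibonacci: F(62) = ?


Fibonacci sequence: 1, 1, 2, 3, 5, 8, 13, 21, 34, 55, 89, ...
F(62) = 4052739537881

F(62) = 4052739537881


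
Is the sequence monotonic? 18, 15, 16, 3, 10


Differences: -3, 1, -13, 7
Difference at position 2 is +1 (> 0) but position 1 is -3 (< 0) — sequence both rises and falls
→ NOT monotonic

Not monotonic


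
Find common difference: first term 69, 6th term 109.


d = (aₙ - a₁)/(n-1)
= (109 - 69)/(6-1)
= 40/5 = 8

d = 8


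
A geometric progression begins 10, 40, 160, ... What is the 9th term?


aₙ = a₁·r^(n-1)
= 10×4^8
= 10×65536
= 655360

a_9 = 655360


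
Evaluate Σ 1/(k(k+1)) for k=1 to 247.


1/(k(k+1)) = 1/k - 1/(k+1) (partial fractions)
Telescoping: Σ = 1 - 1/248 = 247/248

Sum = 247/248


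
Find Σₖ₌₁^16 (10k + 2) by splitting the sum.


Σ(10k+2) = 10·Σk + 2·n
= 10·136 + 2·16
= 1360 + 32 = 1392

Σ = 1392


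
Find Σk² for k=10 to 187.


Σₖ₌10^187 k² = Σₖ₌₁^187 k² − Σₖ₌₁^9 k²
= 187·188·375/6 − 9·10·19/6
= 2197250 − 285 = 2196965

Σk² = 2196965


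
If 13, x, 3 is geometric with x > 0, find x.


GM = √(13×3) = √39 = 6.245

GM = 6.245


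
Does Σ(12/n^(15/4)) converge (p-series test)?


p-series test: Σ c/n^p converges if p > 1, diverges if p ≤ 1 (constant c > 0 doesn't affect convergence).
p = 15/4
15/4 > 1 → CONVERGES

Converges (p = 15/4 > 1)


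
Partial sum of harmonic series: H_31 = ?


H_31 = 1/1 + 1/2 + 1/3 + ... + 1/31
= 290774257297357/72201776446800
≈ 4.0272

H_31 = 290774257297357/72201776446800 ≈ 4.0272


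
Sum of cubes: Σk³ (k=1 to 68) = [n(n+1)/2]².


n(n+1)/2 = 68×69/2 = 2346
Σk³ = 2346² = 5503716

Σk³ = 5503716


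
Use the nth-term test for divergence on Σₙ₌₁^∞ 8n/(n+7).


lim(n→∞) 8n/(n+7) = 8/1 = 8  (divide numerator and denominator by n)
lim aₙ = 8 ≠ 0 → series DIVERGES

Diverges (lim aₙ = 8 ≠ 0)


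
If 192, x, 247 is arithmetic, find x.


AM = (192 + 247)/2 = 439/2 = 219.5

AM = 219.5
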